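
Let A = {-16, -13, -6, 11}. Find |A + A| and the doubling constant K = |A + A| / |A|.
K = |A + A| / |A| = 10/4 = 5/2

Enumerate A + A = {a + b : a, b ∈ A}. With |A| = 4, there are |A|^2 = 16 ordered sum pairs; collecting distinct values, A + A = {-32, -29, -26, -22, -19, -12, -5, -2, 5, 22}, so |A + A| = 10. Thus K = 10/4 = 5/2. For comparison, the minimum possible |A + A| over all 4-element sets is 2·4 − 1 = 7 (so min K = 7/4), attained only by arithmetic progressions.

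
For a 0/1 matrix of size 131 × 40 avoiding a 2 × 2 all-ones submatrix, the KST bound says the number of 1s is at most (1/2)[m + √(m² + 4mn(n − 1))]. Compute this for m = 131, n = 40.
z(131, 40; 2, 2) ≤ (1/2)[131 + √(131² + 4·131·40·39)] = (1/2)[131 + √834601] = 522.2825

Kővári–Sós–Turán: let r_1, ..., r_131 be the row sums and z = Σ r_i the total number of 1s. Each pair of columns can share at most one row with both entries 1 (else a 2×2 all-ones block appears), so Σ_i C(r_i, 2) ≤ C(40, 2) = 780. By convexity Σ_i C(r_i, 2) ≥ 131·C(z/131, 2) = z(z − 131)/(2·131), giving z² − 131z − 131·40·39 ≤ 0 and hence z ≤ (1/2)[131 + √(17161 + 4·204360)] = (1/2)[131 + √834601] ≈ (1/2)(131 + 913.565) = 522.2825.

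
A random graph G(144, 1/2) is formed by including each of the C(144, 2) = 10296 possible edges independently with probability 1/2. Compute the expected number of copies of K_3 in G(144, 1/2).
E[# K_3] = C(144, 3) · (1/2)^C(3, 2) = 487344 / 2^3 = 60918

For each 3-subset S of vertices (there are C(144, 3) = 487344 such S), let X_S = 1 if S induces a K_3 (all C(3, 2) = 3 edges present). Then P(X_S = 1) = (1/2)^3 = 1/8. By linearity of expectation, E[# K_3] = C(144, 3) · (1/2)^3 = 487344 / 8 = 60918.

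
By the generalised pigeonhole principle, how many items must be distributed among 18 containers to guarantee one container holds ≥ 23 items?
n = (23 − 1)·18 + 1 = 397

By the generalised pigeonhole principle, to guarantee some box contains ≥ r objects we need more than (r − 1) · k objects total. Threshold: n = (r − 1) · k + 1. With r = 23 and k = 18: n = 22 · 18 + 1 = 396 + 1 = 397. For n = 396 = 22 · 18, we can put exactly 22 objects in every box, avoiding 23 in any single one — so 397 is tight.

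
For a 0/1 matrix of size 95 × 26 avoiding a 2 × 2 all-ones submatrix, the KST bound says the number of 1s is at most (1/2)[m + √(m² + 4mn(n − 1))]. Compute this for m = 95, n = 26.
z(95, 26; 2, 2) ≤ (1/2)[95 + √(95² + 4·95·26·25)] = (1/2)[95 + √256025] = 300.4946

Kővári–Sós–Turán: let r_1, ..., r_95 be the row sums and z = Σ r_i the total number of 1s. Each pair of columns can share at most one row with both entries 1 (else a 2×2 all-ones block appears), so Σ_i C(r_i, 2) ≤ C(26, 2) = 325. By convexity Σ_i C(r_i, 2) ≥ 95·C(z/95, 2) = z(z − 95)/(2·95), giving z² − 95z − 95·26·25 ≤ 0 and hence z ≤ (1/2)[95 + √(9025 + 4·61750)] = (1/2)[95 + √256025] ≈ (1/2)(95 + 505.9891) = 300.4946.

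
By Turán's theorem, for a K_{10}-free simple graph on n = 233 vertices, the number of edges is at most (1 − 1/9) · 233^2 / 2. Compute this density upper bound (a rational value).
Turán density bound = (8/9) · 233^2/2 = 217156/9 ≈ 24128.4444

Turán's theorem: ex(n, K_{r+1}) is achieved by the complete r-partite Turán graph T(n, r) with parts as balanced as possible, and is at most (1 − 1/r) · n^2/2. For r = 9, n = 233: the density bound is (8/9) · 54289/2 = 217156/9 ≈ 24128.4444. The integer-valued extremum is e(T(233, 9)) = 24128, which is strictly less than the density bound 217156/9 since 9 ∤ 233 (the parts of T(233, 9) cannot all be equal).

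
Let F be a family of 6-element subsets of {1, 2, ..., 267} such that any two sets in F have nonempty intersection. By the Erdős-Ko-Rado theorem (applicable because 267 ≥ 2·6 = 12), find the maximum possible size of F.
max |F| = C(266, 5) = 10685804668

Erdős-Ko-Rado (1961): when n ≥ 2k, max |F| = C(n−1, k−1). The bound is attained by the star {A : i ∈ A} for any fixed i ∈ [n]. Here C(267−1, 6−1) = C(266, 5) = 10685804668.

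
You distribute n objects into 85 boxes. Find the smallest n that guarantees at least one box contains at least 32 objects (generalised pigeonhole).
n = (32 − 1)·85 + 1 = 2636

By the generalised pigeonhole principle, to guarantee some box contains ≥ r objects we need more than (r − 1) · k objects total. Threshold: n = (r − 1) · k + 1. With r = 32 and k = 85: n = 31 · 85 + 1 = 2635 + 1 = 2636. For n = 2635 = 31 · 85, we can put exactly 31 objects in every box, avoiding 32 in any single one — so 2636 is tight.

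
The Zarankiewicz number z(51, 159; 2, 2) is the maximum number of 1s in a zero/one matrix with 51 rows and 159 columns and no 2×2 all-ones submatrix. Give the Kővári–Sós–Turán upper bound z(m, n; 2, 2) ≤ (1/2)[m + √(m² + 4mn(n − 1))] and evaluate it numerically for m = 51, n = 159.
z(51, 159; 2, 2) ≤ (1/2)[51 + √(51² + 4·51·159·158)] = (1/2)[51 + √5127489] = 1157.698

Kővári–Sós–Turán: let r_1, ..., r_51 be the row sums and z = Σ r_i the total number of 1s. Each pair of columns can share at most one row with both entries 1 (else a 2×2 all-ones block appears), so Σ_i C(r_i, 2) ≤ C(159, 2) = 12561. By convexity Σ_i C(r_i, 2) ≥ 51·C(z/51, 2) = z(z − 51)/(2·51), giving z² − 51z − 51·159·158 ≤ 0 and hence z ≤ (1/2)[51 + √(2601 + 4·1281222)] = (1/2)[51 + √5127489] ≈ (1/2)(51 + 2264.3959) = 1157.698.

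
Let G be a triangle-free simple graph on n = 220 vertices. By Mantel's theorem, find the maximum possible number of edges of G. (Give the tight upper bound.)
ex(220, K_3) = ⌊220^2/4⌋ = 12100

Mantel (1907): a triangle-free graph on n vertices has at most ⌊n^2/4⌋ edges, with equality for the complete bipartite graph K_{⌊n/2⌋, ⌈n/2⌉}. For n = 220: ⌊220^2/4⌋ = ⌊48400/4⌋ = 12100. The extremal graph is K_{110, 110}, which has 110·110 = 12100 edges.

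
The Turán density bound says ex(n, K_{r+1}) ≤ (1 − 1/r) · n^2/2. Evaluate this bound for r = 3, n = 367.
Turán density bound = (2/3) · 367^2/2 = 134689/3 ≈ 44896.3333

Turán's theorem: ex(n, K_{r+1}) is achieved by the complete r-partite Turán graph T(n, r) with parts as balanced as possible, and is at most (1 − 1/r) · n^2/2. For r = 3, n = 367: the density bound is (2/3) · 134689/2 = 134689/3 ≈ 44896.3333. The integer-valued extremum is e(T(367, 3)) = 44896, which is strictly less than the density bound 134689/3 since 3 ∤ 367 (the parts of T(367, 3) cannot all be equal).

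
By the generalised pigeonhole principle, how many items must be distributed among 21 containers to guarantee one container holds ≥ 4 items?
n = (4 − 1)·21 + 1 = 64

By the generalised pigeonhole principle, to guarantee some box contains ≥ r objects we need more than (r − 1) · k objects total. Threshold: n = (r − 1) · k + 1. With r = 4 and k = 21: n = 3 · 21 + 1 = 63 + 1 = 64. For n = 63 = 3 · 21, we can put exactly 3 objects in every box, avoiding 4 in any single one — so 64 is tight.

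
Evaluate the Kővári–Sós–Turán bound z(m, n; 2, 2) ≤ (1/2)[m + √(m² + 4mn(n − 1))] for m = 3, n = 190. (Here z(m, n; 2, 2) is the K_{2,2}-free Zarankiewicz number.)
z(3, 190; 2, 2) ≤ (1/2)[3 + √(3² + 4·3·190·189)] = (1/2)[3 + √430929] = 329.7259

Kővári–Sós–Turán: let r_1, ..., r_3 be the row sums and z = Σ r_i the total number of 1s. Each pair of columns can share at most one row with both entries 1 (else a 2×2 all-ones block appears), so Σ_i C(r_i, 2) ≤ C(190, 2) = 17955. By convexity Σ_i C(r_i, 2) ≥ 3·C(z/3, 2) = z(z − 3)/(2·3), giving z² − 3z − 3·190·189 ≤ 0 and hence z ≤ (1/2)[3 + √(9 + 4·107730)] = (1/2)[3 + √430929] ≈ (1/2)(3 + 656.4518) = 329.7259.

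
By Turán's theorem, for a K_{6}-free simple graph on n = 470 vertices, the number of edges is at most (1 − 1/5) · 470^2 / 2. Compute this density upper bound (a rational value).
Turán density bound = (4/5) · 470^2/2 = 88360

Turán's theorem: ex(n, K_{r+1}) is achieved by the complete r-partite Turán graph T(n, r) with parts as balanced as possible, and is at most (1 − 1/r) · n^2/2. For r = 5, n = 470: the density bound is (4/5) · 220900/2 = 88360. Since 5 ∣ 470, the Turán graph T(470, 5) has parts of equal size 94, and its edge count e(T(470, 5)) = 88360 attains the density bound exactly.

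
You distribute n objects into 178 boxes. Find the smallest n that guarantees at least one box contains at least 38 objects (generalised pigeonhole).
n = (38 − 1)·178 + 1 = 6587

By the generalised pigeonhole principle, to guarantee some box contains ≥ r objects we need more than (r − 1) · k objects total. Threshold: n = (r − 1) · k + 1. With r = 38 and k = 178: n = 37 · 178 + 1 = 6586 + 1 = 6587. For n = 6586 = 37 · 178, we can put exactly 37 objects in every box, avoiding 38 in any single one — so 6587 is tight.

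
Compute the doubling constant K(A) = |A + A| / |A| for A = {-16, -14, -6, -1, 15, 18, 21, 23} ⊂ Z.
K = |A + A| / |A| = 32/8 = 4

Enumerate A + A = {a + b : a, b ∈ A}. With |A| = 8, there are |A|^2 = 64 ordered sum pairs; collecting distinct values, A + A = {-32, -30, -28, -22, -20, -17, -15, -12, -7, -2, -1, 1, 2, 4, 5, 7, 9, 12, 14, 15, 17, 20, 22, 30, 33, 36, 38, 39, 41, 42, 44, 46}, so |A + A| = 32. Thus K = 32/8 = 4. For comparison, the minimum possible |A + A| over all 8-element sets is 2·8 − 1 = 15 (so min K = 15/8), attained only by arithmetic progressions.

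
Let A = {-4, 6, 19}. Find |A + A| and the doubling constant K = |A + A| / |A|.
K = |A + A| / |A| = 6/3 = 2

Enumerate A + A = {a + b : a, b ∈ A}. With |A| = 3, there are |A|^2 = 9 ordered sum pairs; collecting distinct values, A + A = {-8, 2, 12, 15, 25, 38}, so |A + A| = 6. Thus K = 6/3 = 2. For comparison, the minimum possible |A + A| over all 3-element sets is 2·3 − 1 = 5 (so min K = 5/3), attained only by arithmetic progressions.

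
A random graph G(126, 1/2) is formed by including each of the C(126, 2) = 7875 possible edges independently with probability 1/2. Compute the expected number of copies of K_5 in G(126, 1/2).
E[# K_5] = C(126, 5) · (1/2)^C(5, 2) = 244222650 / 2^10 = 122111325/512 ≈ 238498.681641

For each 5-subset S of vertices (there are C(126, 5) = 244222650 such S), let X_S = 1 if S induces a K_5 (all C(5, 2) = 10 edges present). Then P(X_S = 1) = (1/2)^10 = 1/1024. By linearity of expectation, E[# K_5] = C(126, 5) · (1/2)^10 = 244222650 / 1024 = 122111325/512 ≈ 238498.681641.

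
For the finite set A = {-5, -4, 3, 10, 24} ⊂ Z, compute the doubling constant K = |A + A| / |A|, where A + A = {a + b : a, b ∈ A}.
K = |A + A| / |A| = 13/5

Enumerate A + A = {a + b : a, b ∈ A}. With |A| = 5, there are |A|^2 = 25 ordered sum pairs; collecting distinct values, A + A = {-10, -9, -8, -2, -1, 5, 6, 13, 19, 20, 27, 34, 48}, so |A + A| = 13. Thus K = 13/5. For comparison, the minimum possible |A + A| over all 5-element sets is 2·5 − 1 = 9 (so min K = 9/5), attained only by arithmetic progressions.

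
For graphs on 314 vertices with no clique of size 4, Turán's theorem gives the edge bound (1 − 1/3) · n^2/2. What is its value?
Turán density bound = (2/3) · 314^2/2 = 98596/3 ≈ 32865.3333

Turán's theorem: ex(n, K_{r+1}) is achieved by the complete r-partite Turán graph T(n, r) with parts as balanced as possible, and is at most (1 − 1/r) · n^2/2. For r = 3, n = 314: the density bound is (2/3) · 98596/2 = 98596/3 ≈ 32865.3333. The integer-valued extremum is e(T(314, 3)) = 32865, which is strictly less than the density bound 98596/3 since 3 ∤ 314 (the parts of T(314, 3) cannot all be equal).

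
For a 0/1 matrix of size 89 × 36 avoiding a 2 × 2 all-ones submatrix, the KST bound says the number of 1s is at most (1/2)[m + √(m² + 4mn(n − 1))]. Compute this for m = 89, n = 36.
z(89, 36; 2, 2) ≤ (1/2)[89 + √(89² + 4·89·36·35)] = (1/2)[89 + √456481] = 382.3169

Kővári–Sós–Turán: let r_1, ..., r_89 be the row sums and z = Σ r_i the total number of 1s. Each pair of columns can share at most one row with both entries 1 (else a 2×2 all-ones block appears), so Σ_i C(r_i, 2) ≤ C(36, 2) = 630. By convexity Σ_i C(r_i, 2) ≥ 89·C(z/89, 2) = z(z − 89)/(2·89), giving z² − 89z − 89·36·35 ≤ 0 and hence z ≤ (1/2)[89 + √(7921 + 4·112140)] = (1/2)[89 + √456481] ≈ (1/2)(89 + 675.6338) = 382.3169.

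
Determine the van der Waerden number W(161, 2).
W(161, 2) = 161 + 1 = 162

A 2-term AP is any pair of integers, so a monochromatic 2-AP exists iff some colour is used at least twice. With 161 colours, the colouring i ↦ i on {1, ..., 161} uses each colour once, avoiding any monochromatic pair, so W(161, 2) > 161. For {1, ..., 162}, pigeonhole forces two integers of the same colour, which form a monochromatic 2-AP. Hence W(161, 2) = 162.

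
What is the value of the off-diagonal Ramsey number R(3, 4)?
R(3, 4) = 9

Lower bound: an explicit 2-colouring of K_{8} (typically a Paley-type or other structured construction) avoids a red K_3 and a blue K_4, showing R(3, 4) > 8.
Upper bound: the Erdős–Szekeres recurrence R(r, t') ≤ R(r−1, t') + R(r, t'−1) (with the −1 refinement when both summands are even) yields R(3, 4) ≤ 9.
Hence R(3, 4) = 9.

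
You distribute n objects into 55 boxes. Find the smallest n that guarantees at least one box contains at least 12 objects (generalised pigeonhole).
n = (12 − 1)·55 + 1 = 606

By the generalised pigeonhole principle, to guarantee some box contains ≥ r objects we need more than (r − 1) · k objects total. Threshold: n = (r − 1) · k + 1. With r = 12 and k = 55: n = 11 · 55 + 1 = 605 + 1 = 606. For n = 605 = 11 · 55, we can put exactly 11 objects in every box, avoiding 12 in any single one — so 606 is tight.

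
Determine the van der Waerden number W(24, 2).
W(24, 2) = 24 + 1 = 25

A 2-term AP is any pair of integers, so a monochromatic 2-AP exists iff some colour is used at least twice. With 24 colours, the colouring i ↦ i on {1, ..., 24} uses each colour once, avoiding any monochromatic pair, so W(24, 2) > 24. For {1, ..., 25}, pigeonhole forces two integers of the same colour, which form a monochromatic 2-AP. Hence W(24, 2) = 25.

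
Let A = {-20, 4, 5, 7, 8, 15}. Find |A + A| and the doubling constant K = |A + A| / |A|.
K = |A + A| / |A| = 20/6 = 10/3

Enumerate A + A = {a + b : a, b ∈ A}. With |A| = 6, there are |A|^2 = 36 ordered sum pairs; collecting distinct values, A + A = {-40, -16, -15, -13, -12, -5, 8, 9, 10, 11, 12, 13, 14, 15, 16, 19, 20, 22, 23, 30}, so |A + A| = 20. Thus K = 20/6 = 10/3. For comparison, the minimum possible |A + A| over all 6-element sets is 2·6 − 1 = 11 (so min K = 11/6), attained only by arithmetic progressions.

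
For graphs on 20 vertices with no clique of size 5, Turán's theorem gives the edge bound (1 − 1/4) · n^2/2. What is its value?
Turán density bound = (3/4) · 20^2/2 = 150

Turán's theorem: ex(n, K_{r+1}) is achieved by the complete r-partite Turán graph T(n, r) with parts as balanced as possible, and is at most (1 − 1/r) · n^2/2. For r = 4, n = 20: the density bound is (3/4) · 400/2 = 150. Since 4 ∣ 20, the Turán graph T(20, 4) has parts of equal size 5, and its edge count e(T(20, 4)) = 150 attains the density bound exactly.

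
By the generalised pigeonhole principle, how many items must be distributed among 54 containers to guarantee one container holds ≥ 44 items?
n = (44 − 1)·54 + 1 = 2323

By the generalised pigeonhole principle, to guarantee some box contains ≥ r objects we need more than (r − 1) · k objects total. Threshold: n = (r − 1) · k + 1. With r = 44 and k = 54: n = 43 · 54 + 1 = 2322 + 1 = 2323. For n = 2322 = 43 · 54, we can put exactly 43 objects in every box, avoiding 44 in any single one — so 2323 is tight.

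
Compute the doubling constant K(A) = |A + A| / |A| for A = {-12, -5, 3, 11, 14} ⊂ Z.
K = |A + A| / |A| = 14/5

Enumerate A + A = {a + b : a, b ∈ A}. With |A| = 5, there are |A|^2 = 25 ordered sum pairs; collecting distinct values, A + A = {-24, -17, -10, -9, -2, -1, 2, 6, 9, 14, 17, 22, 25, 28}, so |A + A| = 14. Thus K = 14/5. For comparison, the minimum possible |A + A| over all 5-element sets is 2·5 − 1 = 9 (so min K = 9/5), attained only by arithmetic progressions.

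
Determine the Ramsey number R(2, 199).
R(2, 199) = 199

R(2, k) = k for all k ≥ 2: in a 2-colouring of K_k, either some edge is red (a red K_2) or all edges are blue (a blue K_k). And K_{198} coloured all-blue has no blue K_199, so R(2, 199) > 198. Hence R(2, 199) = 199.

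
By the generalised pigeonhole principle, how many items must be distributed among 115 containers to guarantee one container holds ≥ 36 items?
n = (36 − 1)·115 + 1 = 4026

By the generalised pigeonhole principle, to guarantee some box contains ≥ r objects we need more than (r − 1) · k objects total. Threshold: n = (r − 1) · k + 1. With r = 36 and k = 115: n = 35 · 115 + 1 = 4025 + 1 = 4026. For n = 4025 = 35 · 115, we can put exactly 35 objects in every box, avoiding 36 in any single one — so 4026 is tight.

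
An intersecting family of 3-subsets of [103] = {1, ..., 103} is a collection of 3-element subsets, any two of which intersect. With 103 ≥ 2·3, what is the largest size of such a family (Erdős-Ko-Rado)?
max |F| = C(102, 2) = 5151

The Erdős-Ko-Rado theorem states: for n ≥ 2k, an intersecting family of k-subsets of an n-element set has size at most C(n − 1, k − 1), with equality for 'star' families {A ⊆ [n] : |A| = k, i ∈ A} (fix an element i). For n = 103, k = 3: C(102, 2) = 5151.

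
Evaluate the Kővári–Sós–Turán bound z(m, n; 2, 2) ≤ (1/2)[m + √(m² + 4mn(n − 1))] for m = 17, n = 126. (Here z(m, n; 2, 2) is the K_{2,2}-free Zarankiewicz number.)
z(17, 126; 2, 2) ≤ (1/2)[17 + √(17² + 4·17·126·125)] = (1/2)[17 + √1071289] = 526.0155

Kővári–Sós–Turán: let r_1, ..., r_17 be the row sums and z = Σ r_i the total number of 1s. Each pair of columns can share at most one row with both entries 1 (else a 2×2 all-ones block appears), so Σ_i C(r_i, 2) ≤ C(126, 2) = 7875. By convexity Σ_i C(r_i, 2) ≥ 17·C(z/17, 2) = z(z − 17)/(2·17), giving z² − 17z − 17·126·125 ≤ 0 and hence z ≤ (1/2)[17 + √(289 + 4·267750)] = (1/2)[17 + √1071289] ≈ (1/2)(17 + 1035.0309) = 526.0155.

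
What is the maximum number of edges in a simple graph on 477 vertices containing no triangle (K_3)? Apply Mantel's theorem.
ex(477, K_3) = ⌊477^2/4⌋ = 56882

Mantel (1907): a triangle-free graph on n vertices has at most ⌊n^2/4⌋ edges, with equality for the complete bipartite graph K_{⌊n/2⌋, ⌈n/2⌉}. For n = 477: ⌊477^2/4⌋ = ⌊227529/4⌋ = 56882. The extremal graph is K_{238, 239}, which has 238·239 = 56882 edges.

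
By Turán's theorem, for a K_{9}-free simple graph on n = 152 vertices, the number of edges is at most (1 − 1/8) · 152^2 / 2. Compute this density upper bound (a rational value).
Turán density bound = (7/8) · 152^2/2 = 10108

Turán's theorem: ex(n, K_{r+1}) is achieved by the complete r-partite Turán graph T(n, r) with parts as balanced as possible, and is at most (1 − 1/r) · n^2/2. For r = 8, n = 152: the density bound is (7/8) · 23104/2 = 10108. Since 8 ∣ 152, the Turán graph T(152, 8) has parts of equal size 19, and its edge count e(T(152, 8)) = 10108 attains the density bound exactly.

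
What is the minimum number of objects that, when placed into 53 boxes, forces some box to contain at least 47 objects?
n = (47 − 1)·53 + 1 = 2439

By the generalised pigeonhole principle, to guarantee some box contains ≥ r objects we need more than (r − 1) · k objects total. Threshold: n = (r − 1) · k + 1. With r = 47 and k = 53: n = 46 · 53 + 1 = 2438 + 1 = 2439. For n = 2438 = 46 · 53, we can put exactly 46 objects in every box, avoiding 47 in any single one — so 2439 is tight.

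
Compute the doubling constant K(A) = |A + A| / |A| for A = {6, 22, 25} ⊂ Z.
K = |A + A| / |A| = 6/3 = 2

Enumerate A + A = {a + b : a, b ∈ A}. With |A| = 3, there are |A|^2 = 9 ordered sum pairs; collecting distinct values, A + A = {12, 28, 31, 44, 47, 50}, so |A + A| = 6. Thus K = 6/3 = 2. For comparison, the minimum possible |A + A| over all 3-element sets is 2·3 − 1 = 5 (so min K = 5/3), attained only by arithmetic progressions.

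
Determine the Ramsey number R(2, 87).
R(2, 87) = 87

R(2, k) = k for all k ≥ 2: in a 2-colouring of K_k, either some edge is red (a red K_2) or all edges are blue (a blue K_k). And K_{86} coloured all-blue has no blue K_87, so R(2, 87) > 86. Hence R(2, 87) = 87.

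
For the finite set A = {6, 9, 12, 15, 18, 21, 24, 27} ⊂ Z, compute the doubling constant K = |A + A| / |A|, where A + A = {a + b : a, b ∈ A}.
K = |A + A| / |A| = 15/8

Enumerate A + A = {a + b : a, b ∈ A}. With |A| = 8, there are |A|^2 = 64 ordered sum pairs; collecting distinct values, A + A = {12, 15, 18, 21, 24, 27, 30, 33, 36, 39, 42, 45, 48, 51, 54}, so |A + A| = 15. Thus K = 15/8. Here |A + A| = 2|A| − 1 = 15, the minimum possible — so K = 15/8 is minimal, which holds iff A is an arithmetic progression.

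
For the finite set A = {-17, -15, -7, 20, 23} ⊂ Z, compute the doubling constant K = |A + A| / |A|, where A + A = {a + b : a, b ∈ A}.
K = |A + A| / |A| = 15/5 = 3

Enumerate A + A = {a + b : a, b ∈ A}. With |A| = 5, there are |A|^2 = 25 ordered sum pairs; collecting distinct values, A + A = {-34, -32, -30, -24, -22, -14, 3, 5, 6, 8, 13, 16, 40, 43, 46}, so |A + A| = 15. Thus K = 15/5 = 3. For comparison, the minimum possible |A + A| over all 5-element sets is 2·5 − 1 = 9 (so min K = 9/5), attained only by arithmetic progressions.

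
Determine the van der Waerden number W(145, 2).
W(145, 2) = 145 + 1 = 146

A 2-term AP is any pair of integers, so a monochromatic 2-AP exists iff some colour is used at least twice. With 145 colours, the colouring i ↦ i on {1, ..., 145} uses each colour once, avoiding any monochromatic pair, so W(145, 2) > 145. For {1, ..., 146}, pigeonhole forces two integers of the same colour, which form a monochromatic 2-AP. Hence W(145, 2) = 146.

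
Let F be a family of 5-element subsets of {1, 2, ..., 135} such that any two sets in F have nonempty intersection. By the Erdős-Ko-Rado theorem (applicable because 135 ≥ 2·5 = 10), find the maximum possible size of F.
max |F| = C(134, 4) = 12840751

The Erdős-Ko-Rado theorem states: for n ≥ 2k, an intersecting family of k-subsets of an n-element set has size at most C(n − 1, k − 1), with equality for 'star' families {A ⊆ [n] : |A| = k, i ∈ A} (fix an element i). For n = 135, k = 5: C(134, 4) = 12840751.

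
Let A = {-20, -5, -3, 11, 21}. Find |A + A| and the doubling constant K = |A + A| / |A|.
K = |A + A| / |A| = 15/5 = 3

Enumerate A + A = {a + b : a, b ∈ A}. With |A| = 5, there are |A|^2 = 25 ordered sum pairs; collecting distinct values, A + A = {-40, -25, -23, -10, -9, -8, -6, 1, 6, 8, 16, 18, 22, 32, 42}, so |A + A| = 15. Thus K = 15/5 = 3. For comparison, the minimum possible |A + A| over all 5-element sets is 2·5 − 1 = 9 (so min K = 9/5), attained only by arithmetic progressions.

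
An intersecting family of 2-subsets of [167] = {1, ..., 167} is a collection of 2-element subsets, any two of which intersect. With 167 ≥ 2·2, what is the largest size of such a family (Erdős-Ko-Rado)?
max |F| = C(166, 1) = 166

Erdős-Ko-Rado (1961): when n ≥ 2k, max |F| = C(n−1, k−1). The bound is attained by the star {A : i ∈ A} for any fixed i ∈ [n]. Here C(167−1, 2−1) = C(166, 1) = 166.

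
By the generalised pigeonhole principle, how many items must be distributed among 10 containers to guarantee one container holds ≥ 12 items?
n = (12 − 1)·10 + 1 = 111

By the generalised pigeonhole principle, to guarantee some box contains ≥ r objects we need more than (r − 1) · k objects total. Threshold: n = (r − 1) · k + 1. With r = 12 and k = 10: n = 11 · 10 + 1 = 110 + 1 = 111. For n = 110 = 11 · 10, we can put exactly 11 objects in every box, avoiding 12 in any single one — so 111 is tight.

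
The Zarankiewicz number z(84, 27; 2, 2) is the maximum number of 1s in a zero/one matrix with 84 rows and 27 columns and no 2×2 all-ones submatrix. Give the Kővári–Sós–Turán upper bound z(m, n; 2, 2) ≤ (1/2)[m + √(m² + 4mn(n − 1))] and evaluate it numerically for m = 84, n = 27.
z(84, 27; 2, 2) ≤ (1/2)[84 + √(84² + 4·84·27·26)] = (1/2)[84 + √242928] = 288.4386

Kővári–Sós–Turán: let r_1, ..., r_84 be the row sums and z = Σ r_i the total number of 1s. Each pair of columns can share at most one row with both entries 1 (else a 2×2 all-ones block appears), so Σ_i C(r_i, 2) ≤ C(27, 2) = 351. By convexity Σ_i C(r_i, 2) ≥ 84·C(z/84, 2) = z(z − 84)/(2·84), giving z² − 84z − 84·27·26 ≤ 0 and hence z ≤ (1/2)[84 + √(7056 + 4·58968)] = (1/2)[84 + √242928] ≈ (1/2)(84 + 492.8773) = 288.4386.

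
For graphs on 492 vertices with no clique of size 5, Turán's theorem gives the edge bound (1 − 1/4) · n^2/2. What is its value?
Turán density bound = (3/4) · 492^2/2 = 90774

Turán's theorem: ex(n, K_{r+1}) is achieved by the complete r-partite Turán graph T(n, r) with parts as balanced as possible, and is at most (1 − 1/r) · n^2/2. For r = 4, n = 492: the density bound is (3/4) · 242064/2 = 90774. Since 4 ∣ 492, the Turán graph T(492, 4) has parts of equal size 123, and its edge count e(T(492, 4)) = 90774 attains the density bound exactly.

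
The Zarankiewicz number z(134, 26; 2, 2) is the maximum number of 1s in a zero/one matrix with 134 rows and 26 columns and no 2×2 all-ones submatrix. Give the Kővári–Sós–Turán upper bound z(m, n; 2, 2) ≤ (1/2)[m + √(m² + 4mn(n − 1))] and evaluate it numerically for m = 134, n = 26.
z(134, 26; 2, 2) ≤ (1/2)[134 + √(134² + 4·134·26·25)] = (1/2)[134 + √366356] = 369.6367

Kővári–Sós–Turán: let r_1, ..., r_134 be the row sums and z = Σ r_i the total number of 1s. Each pair of columns can share at most one row with both entries 1 (else a 2×2 all-ones block appears), so Σ_i C(r_i, 2) ≤ C(26, 2) = 325. By convexity Σ_i C(r_i, 2) ≥ 134·C(z/134, 2) = z(z − 134)/(2·134), giving z² − 134z − 134·26·25 ≤ 0 and hence z ≤ (1/2)[134 + √(17956 + 4·87100)] = (1/2)[134 + √366356] ≈ (1/2)(134 + 605.2735) = 369.6367.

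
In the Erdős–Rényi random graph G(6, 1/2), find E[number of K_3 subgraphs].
E[# K_3] = C(6, 3) · (1/2)^C(3, 2) = 20 / 2^3 = 5/2 = 2.5

For each 3-subset S of vertices (there are C(6, 3) = 20 such S), let X_S = 1 if S induces a K_3 (all C(3, 2) = 3 edges present). Then P(X_S = 1) = (1/2)^3 = 1/8. By linearity of expectation, E[# K_3] = C(6, 3) · (1/2)^3 = 20 / 8 = 5/2 = 2.5.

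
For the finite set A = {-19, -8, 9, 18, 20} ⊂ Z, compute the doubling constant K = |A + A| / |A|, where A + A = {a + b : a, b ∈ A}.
K = |A + A| / |A| = 14/5

Enumerate A + A = {a + b : a, b ∈ A}. With |A| = 5, there are |A|^2 = 25 ordered sum pairs; collecting distinct values, A + A = {-38, -27, -16, -10, -1, 1, 10, 12, 18, 27, 29, 36, 38, 40}, so |A + A| = 14. Thus K = 14/5. For comparison, the minimum possible |A + A| over all 5-element sets is 2·5 − 1 = 9 (so min K = 9/5), attained only by arithmetic progressions.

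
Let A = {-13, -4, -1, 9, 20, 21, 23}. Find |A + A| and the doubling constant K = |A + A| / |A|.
K = |A + A| / |A| = 26/7

Enumerate A + A = {a + b : a, b ∈ A}. With |A| = 7, there are |A|^2 = 49 ordered sum pairs; collecting distinct values, A + A = {-26, -17, -14, -8, -5, -4, -2, 5, 7, 8, 10, 16, 17, 18, 19, 20, 22, 29, 30, 32, 40, 41, 42, 43, 44, 46}, so |A + A| = 26. Thus K = 26/7. For comparison, the minimum possible |A + A| over all 7-element sets is 2·7 − 1 = 13 (so min K = 13/7), attained only by arithmetic progressions.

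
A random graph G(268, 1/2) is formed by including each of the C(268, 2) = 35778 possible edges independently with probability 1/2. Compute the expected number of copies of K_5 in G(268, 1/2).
E[# K_5] = C(268, 5) · (1/2)^C(5, 2) = 11096761368 / 2^10 = 1387095171/128 = 10836681.0234375

For each 5-subset S of vertices (there are C(268, 5) = 11096761368 such S), let X_S = 1 if S induces a K_5 (all C(5, 2) = 10 edges present). Then P(X_S = 1) = (1/2)^10 = 1/1024. By linearity of expectation, E[# K_5] = C(268, 5) · (1/2)^10 = 11096761368 / 1024 = 1387095171/128 = 10836681.0234375.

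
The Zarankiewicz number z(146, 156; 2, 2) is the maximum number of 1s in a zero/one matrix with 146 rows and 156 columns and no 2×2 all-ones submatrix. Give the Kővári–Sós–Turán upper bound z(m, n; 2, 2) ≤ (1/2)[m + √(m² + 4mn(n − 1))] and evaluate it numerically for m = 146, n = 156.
z(146, 156; 2, 2) ≤ (1/2)[146 + √(146² + 4·146·156·155)] = (1/2)[146 + √14142436] = 1953.3215

Kővári–Sós–Turán: let r_1, ..., r_146 be the row sums and z = Σ r_i the total number of 1s. Each pair of columns can share at most one row with both entries 1 (else a 2×2 all-ones block appears), so Σ_i C(r_i, 2) ≤ C(156, 2) = 12090. By convexity Σ_i C(r_i, 2) ≥ 146·C(z/146, 2) = z(z − 146)/(2·146), giving z² − 146z − 146·156·155 ≤ 0 and hence z ≤ (1/2)[146 + √(21316 + 4·3530280)] = (1/2)[146 + √14142436] ≈ (1/2)(146 + 3760.643) = 1953.3215.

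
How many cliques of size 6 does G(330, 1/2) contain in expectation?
E[# K_6] = C(330, 6) · (1/2)^C(6, 2) = 1713562300450 / 2^15 = 856781150225/16384 ≈ 52293771.376038

For each 6-subset S of vertices (there are C(330, 6) = 1713562300450 such S), let X_S = 1 if S induces a K_6 (all C(6, 2) = 15 edges present). Then P(X_S = 1) = (1/2)^15 = 1/32768. By linearity of expectation, E[# K_6] = C(330, 6) · (1/2)^15 = 1713562300450 / 32768 = 856781150225/16384 ≈ 52293771.376038.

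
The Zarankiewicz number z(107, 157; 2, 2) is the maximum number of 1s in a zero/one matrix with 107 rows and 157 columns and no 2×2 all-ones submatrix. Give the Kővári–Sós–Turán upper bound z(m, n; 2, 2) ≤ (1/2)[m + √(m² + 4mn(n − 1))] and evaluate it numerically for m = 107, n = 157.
z(107, 157; 2, 2) ≤ (1/2)[107 + √(107² + 4·107·157·156)] = (1/2)[107 + √10494025] = 1673.2241

Kővári–Sós–Turán: let r_1, ..., r_107 be the row sums and z = Σ r_i the total number of 1s. Each pair of columns can share at most one row with both entries 1 (else a 2×2 all-ones block appears), so Σ_i C(r_i, 2) ≤ C(157, 2) = 12246. By convexity Σ_i C(r_i, 2) ≥ 107·C(z/107, 2) = z(z − 107)/(2·107), giving z² − 107z − 107·157·156 ≤ 0 and hence z ≤ (1/2)[107 + √(11449 + 4·2620644)] = (1/2)[107 + √10494025] ≈ (1/2)(107 + 3239.4483) = 1673.2241.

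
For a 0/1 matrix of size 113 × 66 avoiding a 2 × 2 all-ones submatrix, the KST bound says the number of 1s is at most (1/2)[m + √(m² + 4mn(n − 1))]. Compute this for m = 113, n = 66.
z(113, 66; 2, 2) ≤ (1/2)[113 + √(113² + 4·113·66·65)] = (1/2)[113 + √1951849] = 755.0429

Kővári–Sós–Turán: let r_1, ..., r_113 be the row sums and z = Σ r_i the total number of 1s. Each pair of columns can share at most one row with both entries 1 (else a 2×2 all-ones block appears), so Σ_i C(r_i, 2) ≤ C(66, 2) = 2145. By convexity Σ_i C(r_i, 2) ≥ 113·C(z/113, 2) = z(z − 113)/(2·113), giving z² − 113z − 113·66·65 ≤ 0 and hence z ≤ (1/2)[113 + √(12769 + 4·484770)] = (1/2)[113 + √1951849] ≈ (1/2)(113 + 1397.0859) = 755.0429.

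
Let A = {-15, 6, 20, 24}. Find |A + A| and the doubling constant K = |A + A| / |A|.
K = |A + A| / |A| = 10/4 = 5/2

Enumerate A + A = {a + b : a, b ∈ A}. With |A| = 4, there are |A|^2 = 16 ordered sum pairs; collecting distinct values, A + A = {-30, -9, 5, 9, 12, 26, 30, 40, 44, 48}, so |A + A| = 10. Thus K = 10/4 = 5/2. For comparison, the minimum possible |A + A| over all 4-element sets is 2·4 − 1 = 7 (so min K = 7/4), attained only by arithmetic progressions.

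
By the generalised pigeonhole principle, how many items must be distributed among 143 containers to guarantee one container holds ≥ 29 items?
n = (29 − 1)·143 + 1 = 4005

By the generalised pigeonhole principle, to guarantee some box contains ≥ r objects we need more than (r − 1) · k objects total. Threshold: n = (r − 1) · k + 1. With r = 29 and k = 143: n = 28 · 143 + 1 = 4004 + 1 = 4005. For n = 4004 = 28 · 143, we can put exactly 28 objects in every box, avoiding 29 in any single one — so 4005 is tight.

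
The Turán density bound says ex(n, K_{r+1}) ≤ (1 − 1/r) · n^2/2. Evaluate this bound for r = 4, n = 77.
Turán density bound = (3/4) · 77^2/2 = 17787/8 ≈ 2223.375

Turán's theorem: ex(n, K_{r+1}) is achieved by the complete r-partite Turán graph T(n, r) with parts as balanced as possible, and is at most (1 − 1/r) · n^2/2. For r = 4, n = 77: the density bound is (3/4) · 5929/2 = 17787/8 ≈ 2223.375. The integer-valued extremum is e(T(77, 4)) = 2223, which is strictly less than the density bound 17787/8 since 4 ∤ 77 (the parts of T(77, 4) cannot all be equal).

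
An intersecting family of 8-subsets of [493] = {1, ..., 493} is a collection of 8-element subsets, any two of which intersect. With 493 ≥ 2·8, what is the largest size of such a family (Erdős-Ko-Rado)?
max |F| = C(492, 7) = 1326496321794168

Erdős-Ko-Rado (1961): when n ≥ 2k, max |F| = C(n−1, k−1). The bound is attained by the star {A : i ∈ A} for any fixed i ∈ [n]. Here C(493−1, 8−1) = C(492, 7) = 1326496321794168.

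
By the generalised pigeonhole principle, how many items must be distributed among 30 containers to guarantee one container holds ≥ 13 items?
n = (13 − 1)·30 + 1 = 361

By the generalised pigeonhole principle, to guarantee some box contains ≥ r objects we need more than (r − 1) · k objects total. Threshold: n = (r − 1) · k + 1. With r = 13 and k = 30: n = 12 · 30 + 1 = 360 + 1 = 361. For n = 360 = 12 · 30, we can put exactly 12 objects in every box, avoiding 13 in any single one — so 361 is tight.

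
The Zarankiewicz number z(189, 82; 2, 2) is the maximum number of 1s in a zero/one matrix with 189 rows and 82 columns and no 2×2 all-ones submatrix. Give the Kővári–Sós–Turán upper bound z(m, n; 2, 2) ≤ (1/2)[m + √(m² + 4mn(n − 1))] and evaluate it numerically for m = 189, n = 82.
z(189, 82; 2, 2) ≤ (1/2)[189 + √(189² + 4·189·82·81)] = (1/2)[189 + √5057073] = 1218.8968

Kővári–Sós–Turán: let r_1, ..., r_189 be the row sums and z = Σ r_i the total number of 1s. Each pair of columns can share at most one row with both entries 1 (else a 2×2 all-ones block appears), so Σ_i C(r_i, 2) ≤ C(82, 2) = 3321. By convexity Σ_i C(r_i, 2) ≥ 189·C(z/189, 2) = z(z − 189)/(2·189), giving z² − 189z − 189·82·81 ≤ 0 and hence z ≤ (1/2)[189 + √(35721 + 4·1255338)] = (1/2)[189 + √5057073] ≈ (1/2)(189 + 2248.7937) = 1218.8968.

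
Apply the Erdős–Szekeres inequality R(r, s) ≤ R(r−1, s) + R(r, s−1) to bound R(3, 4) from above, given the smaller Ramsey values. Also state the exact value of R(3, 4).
R(3, 4) ≤ R(2, 4) + R(3, 3) = 4 + 6 = 10; exact value R(3, 4) = 9.

The Erdős–Szekeres recurrence R(r, s) ≤ R(r−1, s) + R(r, s−1) applied to (r, s) = (3, 4) gives
  R(3, 4) ≤ R(2, 4) + R(3, 3) = 4 + 6 = 10.
(Recall R(2, k) = k and R is symmetric.) The recurrence is not tight here (it gives 10, but the exact value is R(3, 4) = 9); the tight upper bound requires a sharper argument than the simple recurrence, combined with a lower-bound construction on K_{8}.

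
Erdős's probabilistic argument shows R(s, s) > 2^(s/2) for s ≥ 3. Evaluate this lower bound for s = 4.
2^(4/2) = 4; so R(4, 4) > 4

Colour each edge of K_n uniformly at random with red/blue. The expected number of monochromatic K_4 is C(n, 4) · 2 · 2^(−C(4,2)). If C(n, 4) · 2^(1 − C(4,2)) < 1, then with positive probability no monochromatic K_4 exists, so R(4, 4) > n. The standard estimate C(n, 4) ≤ n^4/4! shows this inequality holds whenever n ≤ 2^(4/2) (since 4! · 2^(C(4,2) − 1) > 2^(4^2/2) ≥ n^4). Hence R(4, 4) > 2^(4/2) = 4.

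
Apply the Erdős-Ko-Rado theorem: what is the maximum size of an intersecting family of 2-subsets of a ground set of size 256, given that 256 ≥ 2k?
max |F| = C(255, 1) = 255

The Erdős-Ko-Rado theorem states: for n ≥ 2k, an intersecting family of k-subsets of an n-element set has size at most C(n − 1, k − 1), with equality for 'star' families {A ⊆ [n] : |A| = k, i ∈ A} (fix an element i). For n = 256, k = 2: C(255, 1) = 255.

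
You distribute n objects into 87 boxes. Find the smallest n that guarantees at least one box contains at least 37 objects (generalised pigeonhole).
n = (37 − 1)·87 + 1 = 3133

By the generalised pigeonhole principle, to guarantee some box contains ≥ r objects we need more than (r − 1) · k objects total. Threshold: n = (r − 1) · k + 1. With r = 37 and k = 87: n = 36 · 87 + 1 = 3132 + 1 = 3133. For n = 3132 = 36 · 87, we can put exactly 36 objects in every box, avoiding 37 in any single one — so 3133 is tight.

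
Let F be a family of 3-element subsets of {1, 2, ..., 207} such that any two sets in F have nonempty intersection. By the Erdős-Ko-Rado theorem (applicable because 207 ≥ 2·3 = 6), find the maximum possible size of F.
max |F| = C(206, 2) = 21115

Erdős-Ko-Rado (1961): when n ≥ 2k, max |F| = C(n−1, k−1). The bound is attained by the star {A : i ∈ A} for any fixed i ∈ [n]. Here C(207−1, 3−1) = C(206, 2) = 21115.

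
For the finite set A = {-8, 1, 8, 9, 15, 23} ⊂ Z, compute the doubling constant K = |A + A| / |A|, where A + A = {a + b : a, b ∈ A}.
K = |A + A| / |A| = 19/6

Enumerate A + A = {a + b : a, b ∈ A}. With |A| = 6, there are |A|^2 = 36 ordered sum pairs; collecting distinct values, A + A = {-16, -7, 0, 1, 2, 7, 9, 10, 15, 16, 17, 18, 23, 24, 30, 31, 32, 38, 46}, so |A + A| = 19. Thus K = 19/6. For comparison, the minimum possible |A + A| over all 6-element sets is 2·6 − 1 = 11 (so min K = 11/6), attained only by arithmetic progressions.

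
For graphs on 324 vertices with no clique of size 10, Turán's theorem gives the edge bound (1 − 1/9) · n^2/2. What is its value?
Turán density bound = (8/9) · 324^2/2 = 46656

Turán's theorem: ex(n, K_{r+1}) is achieved by the complete r-partite Turán graph T(n, r) with parts as balanced as possible, and is at most (1 − 1/r) · n^2/2. For r = 9, n = 324: the density bound is (8/9) · 104976/2 = 46656. Since 9 ∣ 324, the Turán graph T(324, 9) has parts of equal size 36, and its edge count e(T(324, 9)) = 46656 attains the density bound exactly.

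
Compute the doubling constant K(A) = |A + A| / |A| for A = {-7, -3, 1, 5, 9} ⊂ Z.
K = |A + A| / |A| = 9/5

Enumerate A + A = {a + b : a, b ∈ A}. With |A| = 5, there are |A|^2 = 25 ordered sum pairs; collecting distinct values, A + A = {-14, -10, -6, -2, 2, 6, 10, 14, 18}, so |A + A| = 9. Thus K = 9/5. Here |A + A| = 2|A| − 1 = 9, the minimum possible — so K = 9/5 is minimal, which holds iff A is an arithmetic progression.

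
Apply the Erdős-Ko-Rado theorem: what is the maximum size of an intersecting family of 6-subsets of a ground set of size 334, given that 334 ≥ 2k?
max |F| = C(333, 5) = 33108454071

The Erdős-Ko-Rado theorem states: for n ≥ 2k, an intersecting family of k-subsets of an n-element set has size at most C(n − 1, k − 1), with equality for 'star' families {A ⊆ [n] : |A| = k, i ∈ A} (fix an element i). For n = 334, k = 6: C(333, 5) = 33108454071.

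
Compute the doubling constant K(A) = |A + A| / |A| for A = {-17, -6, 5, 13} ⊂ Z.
K = |A + A| / |A| = 9/4

Enumerate A + A = {a + b : a, b ∈ A}. With |A| = 4, there are |A|^2 = 16 ordered sum pairs; collecting distinct values, A + A = {-34, -23, -12, -4, -1, 7, 10, 18, 26}, so |A + A| = 9. Thus K = 9/4. For comparison, the minimum possible |A + A| over all 4-element sets is 2·4 − 1 = 7 (so min K = 7/4), attained only by arithmetic progressions.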